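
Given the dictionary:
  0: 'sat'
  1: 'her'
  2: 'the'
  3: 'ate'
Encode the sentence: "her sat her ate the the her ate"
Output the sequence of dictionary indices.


Look up each word in the dictionary:
  'her' -> 1
  'sat' -> 0
  'her' -> 1
  'ate' -> 3
  'the' -> 2
  'the' -> 2
  'her' -> 1
  'ate' -> 3

Encoded: [1, 0, 1, 3, 2, 2, 1, 3]


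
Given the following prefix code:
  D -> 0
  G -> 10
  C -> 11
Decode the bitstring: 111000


Decoding step by step:
Bits 11 -> C
Bits 10 -> G
Bits 0 -> D
Bits 0 -> D


Decoded message: CGDD


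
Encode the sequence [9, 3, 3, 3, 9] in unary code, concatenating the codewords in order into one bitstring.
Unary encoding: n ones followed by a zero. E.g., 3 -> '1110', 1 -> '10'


Encode each number as n ones followed by a terminating 0:
  9 -> 1111111110 (10 bits)
  3 -> 1110 (4 bits)
  3 -> 1110 (4 bits)
  3 -> 1110 (4 bits)
  9 -> 1111111110 (10 bits)
Total length = 10 + 4 + 4 + 4 + 10 = 32 bits.

Unary([9, 3, 3, 3, 9]) = 11111111101110111011101111111110 (32 bits)


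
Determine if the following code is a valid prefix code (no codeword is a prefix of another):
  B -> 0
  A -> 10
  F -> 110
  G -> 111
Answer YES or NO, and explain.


Checking each pair (does one codeword prefix another?):
  B='0' vs A='10': no prefix
  B='0' vs F='110': no prefix
  B='0' vs G='111': no prefix
  A='10' vs B='0': no prefix
  A='10' vs F='110': no prefix
  A='10' vs G='111': no prefix
  F='110' vs B='0': no prefix
  F='110' vs A='10': no prefix
  F='110' vs G='111': no prefix
  G='111' vs B='0': no prefix
  G='111' vs A='10': no prefix
  G='111' vs F='110': no prefix
No violation found over all pairs.

YES -- this is a valid prefix code. No codeword is a prefix of any other codeword.


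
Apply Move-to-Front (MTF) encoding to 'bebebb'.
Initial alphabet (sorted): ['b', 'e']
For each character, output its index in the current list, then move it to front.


MTF encoding:
'b': index 0 in ['b', 'e'] -> ['b', 'e']
'e': index 1 in ['b', 'e'] -> ['e', 'b']
'b': index 1 in ['e', 'b'] -> ['b', 'e']
'e': index 1 in ['b', 'e'] -> ['e', 'b']
'b': index 1 in ['e', 'b'] -> ['b', 'e']
'b': index 0 in ['b', 'e'] -> ['b', 'e']


Output: [0, 1, 1, 1, 1, 0]


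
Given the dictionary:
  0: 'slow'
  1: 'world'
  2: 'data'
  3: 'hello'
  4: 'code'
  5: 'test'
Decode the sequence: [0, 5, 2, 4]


Look up each index in the dictionary:
  0 -> 'slow'
  5 -> 'test'
  2 -> 'data'
  4 -> 'code'

Decoded: "slow test data code"


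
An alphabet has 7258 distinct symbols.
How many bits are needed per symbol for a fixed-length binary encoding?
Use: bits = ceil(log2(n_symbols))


log2(7258) = 12.8254
Bracket: 2^12 = 4096 < 7258 <= 2^13 = 8192
So ceil(log2(7258)) = 13

bits = ceil(log2(7258)) = ceil(12.8254) = 13 bits


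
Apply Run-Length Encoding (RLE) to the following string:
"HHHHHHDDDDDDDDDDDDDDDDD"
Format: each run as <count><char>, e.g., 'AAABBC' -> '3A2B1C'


Scanning runs left to right:
  i=0: run of 'H' x 6 -> '6H'
  i=6: run of 'D' x 17 -> '17D'

RLE = 6H17D


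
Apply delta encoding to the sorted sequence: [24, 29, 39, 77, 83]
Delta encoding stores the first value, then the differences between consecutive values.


First value: 24
Deltas:
  29 - 24 = 5
  39 - 29 = 10
  77 - 39 = 38
  83 - 77 = 6


Delta encoded: [24, 5, 10, 38, 6]


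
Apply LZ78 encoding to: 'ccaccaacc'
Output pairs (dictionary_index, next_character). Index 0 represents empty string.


LZ78 encoding steps:
Dictionary: {0: ''}
Step 1: w='' (idx 0), next='c' -> output (0, 'c'), add 'c' as idx 1
Step 2: w='c' (idx 1), next='a' -> output (1, 'a'), add 'ca' as idx 2
Step 3: w='c' (idx 1), next='c' -> output (1, 'c'), add 'cc' as idx 3
Step 4: w='' (idx 0), next='a' -> output (0, 'a'), add 'a' as idx 4
Step 5: w='a' (idx 4), next='c' -> output (4, 'c'), add 'ac' as idx 5
Step 6: w='c' (idx 1), end of input -> output (1, '')


Encoded: [(0, 'c'), (1, 'a'), (1, 'c'), (0, 'a'), (4, 'c'), (1, '')]


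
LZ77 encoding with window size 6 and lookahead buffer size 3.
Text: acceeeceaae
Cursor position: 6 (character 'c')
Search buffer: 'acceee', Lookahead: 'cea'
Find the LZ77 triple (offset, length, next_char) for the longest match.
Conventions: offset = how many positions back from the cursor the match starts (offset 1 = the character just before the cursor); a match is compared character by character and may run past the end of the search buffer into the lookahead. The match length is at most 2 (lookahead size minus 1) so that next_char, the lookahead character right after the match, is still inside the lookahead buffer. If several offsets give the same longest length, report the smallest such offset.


Try each offset into the search buffer:
  offset=1 (pos 5, char 'e'): match length 0
  offset=2 (pos 4, char 'e'): match length 0
  offset=3 (pos 3, char 'e'): match length 0
  offset=4 (pos 2, char 'c'): match length 2
  offset=5 (pos 1, char 'c'): match length 1
  offset=6 (pos 0, char 'a'): match length 0
Longest match has length 2 at offset 4.
next_char = character at position 6 + 2 = 8 -> 'a'

Best match: offset=4, length=2 (matching 'ce' starting at position 2)
LZ77 triple: (4, 2, 'a')


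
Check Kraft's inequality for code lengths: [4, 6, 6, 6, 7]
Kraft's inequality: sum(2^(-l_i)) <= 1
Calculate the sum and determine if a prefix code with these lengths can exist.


Sum = 2^(-4) + 2^(-6) + 2^(-6) + 2^(-6) + 2^(-7)
    = 0.0625 + 0.015625 + 0.015625 + 0.015625 + 0.0078125
    = 15/128 = 0.1171875
Since 0.1171875 <= 1, Kraft's inequality IS satisfied.
A prefix code with these lengths CAN exist.

Kraft sum = 0.1171875. Satisfied.


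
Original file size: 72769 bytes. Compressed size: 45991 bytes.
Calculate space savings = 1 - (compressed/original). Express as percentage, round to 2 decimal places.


ratio = compressed/original = 45991/72769 = 0.632014
savings = 1 - ratio = 1 - 0.632014 = 0.367986
as a percentage: 0.367986 * 100 = 36.8%

Space savings = 1 - 45991/72769 = 36.8%


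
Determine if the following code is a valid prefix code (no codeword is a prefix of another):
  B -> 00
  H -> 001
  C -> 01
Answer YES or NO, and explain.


Checking each pair (does one codeword prefix another?):
  B='00' vs H='001': prefix -- VIOLATION

NO -- this is NOT a valid prefix code. B (00) is a prefix of H (001).


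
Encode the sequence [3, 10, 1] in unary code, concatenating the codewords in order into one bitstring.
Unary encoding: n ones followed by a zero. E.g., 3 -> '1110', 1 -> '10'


Encode each number as n ones followed by a terminating 0:
  3 -> 1110 (4 bits)
  10 -> 11111111110 (11 bits)
  1 -> 10 (2 bits)
Total length = 4 + 11 + 2 = 17 bits.

Unary([3, 10, 1]) = 11101111111111010 (17 bits)


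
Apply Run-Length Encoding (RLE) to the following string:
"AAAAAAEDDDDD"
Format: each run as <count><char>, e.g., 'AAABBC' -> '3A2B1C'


Scanning runs left to right:
  i=0: run of 'A' x 6 -> '6A'
  i=6: run of 'E' x 1 -> '1E'
  i=7: run of 'D' x 5 -> '5D'

RLE = 6A1E5D


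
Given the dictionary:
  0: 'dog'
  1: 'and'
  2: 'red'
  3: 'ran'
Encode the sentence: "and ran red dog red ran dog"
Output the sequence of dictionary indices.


Look up each word in the dictionary:
  'and' -> 1
  'ran' -> 3
  'red' -> 2
  'dog' -> 0
  'red' -> 2
  'ran' -> 3
  'dog' -> 0

Encoded: [1, 3, 2, 0, 2, 3, 0]


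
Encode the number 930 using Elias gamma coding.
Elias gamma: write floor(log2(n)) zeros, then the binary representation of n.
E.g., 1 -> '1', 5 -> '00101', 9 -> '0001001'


num_bits = floor(log2(930)) + 1 = 10
leading_zeros = num_bits - 1 = 9
binary(930) = 1110100010

Elias gamma(930) = '000000000' + '1110100010' = 0000000001110100010 (19 bits)


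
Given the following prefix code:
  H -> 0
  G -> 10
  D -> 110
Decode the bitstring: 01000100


Decoding step by step:
Bits 0 -> H
Bits 10 -> G
Bits 0 -> H
Bits 0 -> H
Bits 10 -> G
Bits 0 -> H


Decoded message: HGHHGH


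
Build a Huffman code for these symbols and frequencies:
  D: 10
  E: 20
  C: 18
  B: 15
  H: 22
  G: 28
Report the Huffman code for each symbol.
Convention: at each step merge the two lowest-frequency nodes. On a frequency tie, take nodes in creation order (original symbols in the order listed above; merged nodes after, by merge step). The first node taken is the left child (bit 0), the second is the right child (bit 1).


Huffman tree construction:
Step 1: Merge D(10) + B(15) = 25
Step 2: Merge C(18) + E(20) = 38
Step 3: Merge H(22) + (D+B)(25) = 47
Step 4: Merge G(28) + (C+E)(38) = 66
Step 5: Merge (H+(D+B))(47) + (G+(C+E))(66) = 113
Read each symbol's code off the tree from the root (left child = 0, right child = 1).

Codes:
  D: 010 (length 3)
  E: 111 (length 3)
  C: 110 (length 3)
  B: 011 (length 3)
  H: 00 (length 2)
  G: 10 (length 2)
Average code length: 289/113 = 2.5575 bits/symbol


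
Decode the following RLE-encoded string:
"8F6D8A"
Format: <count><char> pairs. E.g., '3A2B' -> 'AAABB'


Expanding each <count><char> pair:
  8F -> 'FFFFFFFF'
  6D -> 'DDDDDD'
  8A -> 'AAAAAAAA'

Decoded = FFFFFFFFDDDDDDAAAAAAAA


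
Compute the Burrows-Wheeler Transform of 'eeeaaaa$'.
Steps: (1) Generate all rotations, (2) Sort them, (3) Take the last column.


Rotations (sorted):
  0: $eeeaaaa -> last char: a
  1: a$eeeaaa -> last char: a
  2: aa$eeeaa -> last char: a
  3: aaa$eeea -> last char: a
  4: aaaa$eee -> last char: e
  5: eaaaa$ee -> last char: e
  6: eeaaaa$e -> last char: e
  7: eeeaaaa$ -> last char: $


BWT = aaaaeee$


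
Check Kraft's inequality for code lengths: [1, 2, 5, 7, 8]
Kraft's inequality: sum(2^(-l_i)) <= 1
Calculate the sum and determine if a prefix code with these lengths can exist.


Sum = 2^(-1) + 2^(-2) + 2^(-5) + 2^(-7) + 2^(-8)
    = 0.5 + 0.25 + 0.03125 + 0.0078125 + 0.00390625
    = 203/256 = 0.79296875
Since 0.79296875 <= 1, Kraft's inequality IS satisfied.
A prefix code with these lengths CAN exist.

Kraft sum = 0.79296875. Satisfied.


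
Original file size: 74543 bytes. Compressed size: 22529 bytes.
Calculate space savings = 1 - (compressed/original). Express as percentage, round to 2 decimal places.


ratio = compressed/original = 22529/74543 = 0.302228
savings = 1 - ratio = 1 - 0.302228 = 0.697772
as a percentage: 0.697772 * 100 = 69.78%

Space savings = 1 - 22529/74543 = 69.78%


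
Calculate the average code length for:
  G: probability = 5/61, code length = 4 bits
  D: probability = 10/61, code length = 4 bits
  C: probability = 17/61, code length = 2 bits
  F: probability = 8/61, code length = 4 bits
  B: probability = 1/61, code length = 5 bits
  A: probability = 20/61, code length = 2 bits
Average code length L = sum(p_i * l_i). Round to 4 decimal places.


Weighted contributions p_i * l_i:
  G: (5/61) * 4 = 20/61
  D: (10/61) * 4 = 40/61
  C: (17/61) * 2 = 34/61
  F: (8/61) * 4 = 32/61
  B: (1/61) * 5 = 5/61
  A: (20/61) * 2 = 40/61
Sum = (20 + 40 + 34 + 32 + 5 + 40)/61 = 171/61

L = 171/61 = 2.8033 bits/symbol


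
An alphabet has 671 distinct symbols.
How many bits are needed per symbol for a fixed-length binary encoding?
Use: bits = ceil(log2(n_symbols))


log2(671) = 9.3902
Bracket: 2^9 = 512 < 671 <= 2^10 = 1024
So ceil(log2(671)) = 10

bits = ceil(log2(671)) = ceil(9.3902) = 10 bits


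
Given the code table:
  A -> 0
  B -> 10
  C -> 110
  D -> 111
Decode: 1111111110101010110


Decoding:
111 -> D
111 -> D
111 -> D
0 -> A
10 -> B
10 -> B
10 -> B
110 -> C


Result: DDDABBBC


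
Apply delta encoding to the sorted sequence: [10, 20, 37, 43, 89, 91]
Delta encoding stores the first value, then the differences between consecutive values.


First value: 10
Deltas:
  20 - 10 = 10
  37 - 20 = 17
  43 - 37 = 6
  89 - 43 = 46
  91 - 89 = 2


Delta encoded: [10, 10, 17, 6, 46, 2]


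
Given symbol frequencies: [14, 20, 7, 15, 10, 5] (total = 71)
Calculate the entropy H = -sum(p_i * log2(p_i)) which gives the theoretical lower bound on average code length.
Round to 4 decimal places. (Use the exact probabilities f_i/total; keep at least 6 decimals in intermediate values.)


Per-symbol terms -p_i * log2(p_i) with p_i = f_i/71:
  p = 14/71 = 0.197183: log2(p) = -2.342392, -p*log2(p) = 0.461880
  p = 20/71 = 0.281690: log2(p) = -1.827819, -p*log2(p) = 0.514879
  p = 7/71 = 0.098592: log2(p) = -3.342392, -p*log2(p) = 0.329532
  p = 15/71 = 0.211268: log2(p) = -2.242857, -p*log2(p) = 0.473843
  p = 10/71 = 0.140845: log2(p) = -2.827819, -p*log2(p) = 0.398284
  p = 5/71 = 0.070423: log2(p) = -3.827819, -p*log2(p) = 0.269565
H = 0.461880 + 0.514879 + 0.329532 + 0.473843 + 0.398284 + 0.269565 = 2.447983

H = 2.448 bits/symbol


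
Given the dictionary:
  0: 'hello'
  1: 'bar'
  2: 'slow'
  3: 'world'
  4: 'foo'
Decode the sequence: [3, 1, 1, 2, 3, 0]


Look up each index in the dictionary:
  3 -> 'world'
  1 -> 'bar'
  1 -> 'bar'
  2 -> 'slow'
  3 -> 'world'
  0 -> 'hello'

Decoded: "world bar bar slow world hello"


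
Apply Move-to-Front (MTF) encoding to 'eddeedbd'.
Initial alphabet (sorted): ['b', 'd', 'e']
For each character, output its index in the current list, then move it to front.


MTF encoding:
'e': index 2 in ['b', 'd', 'e'] -> ['e', 'b', 'd']
'd': index 2 in ['e', 'b', 'd'] -> ['d', 'e', 'b']
'd': index 0 in ['d', 'e', 'b'] -> ['d', 'e', 'b']
'e': index 1 in ['d', 'e', 'b'] -> ['e', 'd', 'b']
'e': index 0 in ['e', 'd', 'b'] -> ['e', 'd', 'b']
'd': index 1 in ['e', 'd', 'b'] -> ['d', 'e', 'b']
'b': index 2 in ['d', 'e', 'b'] -> ['b', 'd', 'e']
'd': index 1 in ['b', 'd', 'e'] -> ['d', 'b', 'e']


Output: [2, 2, 0, 1, 0, 1, 2, 1]


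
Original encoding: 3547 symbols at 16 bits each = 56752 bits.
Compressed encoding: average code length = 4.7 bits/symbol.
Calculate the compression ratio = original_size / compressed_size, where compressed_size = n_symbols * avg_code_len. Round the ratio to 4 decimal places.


original_size = n_symbols * orig_bits = 3547 * 16 = 56752 bits
compressed_size = n_symbols * avg_code_len = 3547 * 4.7 = 16670.9 bits
ratio = original_size / compressed_size = 56752 / 16670.9 = 3.4043

Compression ratio = 3.4043


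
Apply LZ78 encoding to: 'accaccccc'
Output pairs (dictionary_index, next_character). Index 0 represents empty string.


LZ78 encoding steps:
Dictionary: {0: ''}
Step 1: w='' (idx 0), next='a' -> output (0, 'a'), add 'a' as idx 1
Step 2: w='' (idx 0), next='c' -> output (0, 'c'), add 'c' as idx 2
Step 3: w='c' (idx 2), next='a' -> output (2, 'a'), add 'ca' as idx 3
Step 4: w='c' (idx 2), next='c' -> output (2, 'c'), add 'cc' as idx 4
Step 5: w='cc' (idx 4), next='c' -> output (4, 'c'), add 'ccc' as idx 5


Encoded: [(0, 'a'), (0, 'c'), (2, 'a'), (2, 'c'), (4, 'c')]


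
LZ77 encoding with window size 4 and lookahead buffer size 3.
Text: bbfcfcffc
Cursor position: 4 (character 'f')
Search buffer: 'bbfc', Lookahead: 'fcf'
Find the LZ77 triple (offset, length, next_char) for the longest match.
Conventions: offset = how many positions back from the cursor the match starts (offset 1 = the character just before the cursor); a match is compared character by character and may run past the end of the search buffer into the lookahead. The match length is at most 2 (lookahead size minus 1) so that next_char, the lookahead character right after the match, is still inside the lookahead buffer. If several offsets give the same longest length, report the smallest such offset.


Try each offset into the search buffer:
  offset=1 (pos 3, char 'c'): match length 0
  offset=2 (pos 2, char 'f'): match length 2
  offset=3 (pos 1, char 'b'): match length 0
  offset=4 (pos 0, char 'b'): match length 0
Longest match has length 2 at offset 2.
next_char = character at position 4 + 2 = 6 -> 'f'

Best match: offset=2, length=2 (matching 'fc' starting at position 2)
LZ77 triple: (2, 2, 'f')


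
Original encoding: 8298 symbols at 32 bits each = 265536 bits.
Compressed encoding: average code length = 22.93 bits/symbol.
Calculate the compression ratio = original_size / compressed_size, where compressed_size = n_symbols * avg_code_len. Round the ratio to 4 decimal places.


original_size = n_symbols * orig_bits = 8298 * 32 = 265536 bits
compressed_size = n_symbols * avg_code_len = 8298 * 22.93 = 190273.14 bits
ratio = original_size / compressed_size = 265536 / 190273.14 = 1.3956

Compression ratio = 1.3956


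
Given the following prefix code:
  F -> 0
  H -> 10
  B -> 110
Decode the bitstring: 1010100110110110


Decoding step by step:
Bits 10 -> H
Bits 10 -> H
Bits 10 -> H
Bits 0 -> F
Bits 110 -> B
Bits 110 -> B
Bits 110 -> B


Decoded message: HHHFBBB


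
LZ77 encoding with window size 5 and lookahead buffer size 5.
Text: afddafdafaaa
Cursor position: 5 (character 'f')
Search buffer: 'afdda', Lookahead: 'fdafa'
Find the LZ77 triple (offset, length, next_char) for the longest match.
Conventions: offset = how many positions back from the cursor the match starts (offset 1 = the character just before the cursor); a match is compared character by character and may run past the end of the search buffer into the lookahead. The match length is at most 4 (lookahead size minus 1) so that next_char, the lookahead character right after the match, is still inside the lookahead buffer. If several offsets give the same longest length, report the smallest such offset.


Try each offset into the search buffer:
  offset=1 (pos 4, char 'a'): match length 0
  offset=2 (pos 3, char 'd'): match length 0
  offset=3 (pos 2, char 'd'): match length 0
  offset=4 (pos 1, char 'f'): match length 2
  offset=5 (pos 0, char 'a'): match length 0
Longest match has length 2 at offset 4.
next_char = character at position 5 + 2 = 7 -> 'a'

Best match: offset=4, length=2 (matching 'fd' starting at position 1)
LZ77 triple: (4, 2, 'a')


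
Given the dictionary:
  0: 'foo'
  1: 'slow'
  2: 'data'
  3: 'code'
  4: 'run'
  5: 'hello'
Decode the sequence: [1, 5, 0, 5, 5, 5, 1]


Look up each index in the dictionary:
  1 -> 'slow'
  5 -> 'hello'
  0 -> 'foo'
  5 -> 'hello'
  5 -> 'hello'
  5 -> 'hello'
  1 -> 'slow'

Decoded: "slow hello foo hello hello hello slow"


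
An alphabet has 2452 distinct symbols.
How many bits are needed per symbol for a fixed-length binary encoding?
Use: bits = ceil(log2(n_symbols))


log2(2452) = 11.2597
Bracket: 2^11 = 2048 < 2452 <= 2^12 = 4096
So ceil(log2(2452)) = 12

bits = ceil(log2(2452)) = ceil(11.2597) = 12 bits


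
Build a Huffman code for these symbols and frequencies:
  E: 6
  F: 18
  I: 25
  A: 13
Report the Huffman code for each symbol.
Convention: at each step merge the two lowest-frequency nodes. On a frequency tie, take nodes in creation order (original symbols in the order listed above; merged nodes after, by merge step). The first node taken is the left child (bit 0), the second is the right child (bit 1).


Huffman tree construction:
Step 1: Merge E(6) + A(13) = 19
Step 2: Merge F(18) + (E+A)(19) = 37
Step 3: Merge I(25) + (F+(E+A))(37) = 62
Read each symbol's code off the tree from the root (left child = 0, right child = 1).

Codes:
  E: 110 (length 3)
  F: 10 (length 2)
  I: 0 (length 1)
  A: 111 (length 3)
Average code length: 118/62 = 1.9032 bits/symbol


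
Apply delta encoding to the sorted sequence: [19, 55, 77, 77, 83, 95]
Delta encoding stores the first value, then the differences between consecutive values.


First value: 19
Deltas:
  55 - 19 = 36
  77 - 55 = 22
  77 - 77 = 0
  83 - 77 = 6
  95 - 83 = 12


Delta encoded: [19, 36, 22, 0, 6, 12]


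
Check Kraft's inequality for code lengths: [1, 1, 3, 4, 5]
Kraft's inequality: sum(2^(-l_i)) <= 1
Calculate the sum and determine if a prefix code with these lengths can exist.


Sum = 2^(-1) + 2^(-1) + 2^(-3) + 2^(-4) + 2^(-5)
    = 0.5 + 0.5 + 0.125 + 0.0625 + 0.03125
    = 39/32 = 1.21875
Since 1.21875 > 1, Kraft's inequality is NOT satisfied.
A prefix code with these lengths CANNOT exist.

Kraft sum = 1.21875. Not satisfied.


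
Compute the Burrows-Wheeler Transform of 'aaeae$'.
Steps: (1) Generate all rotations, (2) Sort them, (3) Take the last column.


Rotations (sorted):
  0: $aaeae -> last char: e
  1: aaeae$ -> last char: $
  2: ae$aae -> last char: e
  3: aeae$a -> last char: a
  4: e$aaea -> last char: a
  5: eae$aa -> last char: a


BWT = e$eaaa


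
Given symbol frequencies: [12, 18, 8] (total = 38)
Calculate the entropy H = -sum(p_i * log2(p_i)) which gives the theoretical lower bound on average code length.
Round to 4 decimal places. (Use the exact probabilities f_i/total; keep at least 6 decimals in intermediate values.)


Per-symbol terms -p_i * log2(p_i) with p_i = f_i/38:
  p = 12/38 = 0.315789: log2(p) = -1.662965, -p*log2(p) = 0.525147
  p = 18/38 = 0.473684: log2(p) = -1.078003, -p*log2(p) = 0.510633
  p = 8/38 = 0.210526: log2(p) = -2.247928, -p*log2(p) = 0.473248
H = 0.525147 + 0.510633 + 0.473248 = 1.509028

H = 1.509 bits/symbol


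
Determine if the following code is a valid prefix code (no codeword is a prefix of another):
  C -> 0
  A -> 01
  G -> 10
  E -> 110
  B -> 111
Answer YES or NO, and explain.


Checking each pair (does one codeword prefix another?):
  C='0' vs A='01': prefix -- VIOLATION

NO -- this is NOT a valid prefix code. C (0) is a prefix of A (01).


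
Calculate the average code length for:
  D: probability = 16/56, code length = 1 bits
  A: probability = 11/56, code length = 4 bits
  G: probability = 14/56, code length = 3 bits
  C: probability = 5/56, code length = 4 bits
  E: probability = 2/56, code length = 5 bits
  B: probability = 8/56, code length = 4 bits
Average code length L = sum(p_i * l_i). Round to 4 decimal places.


Weighted contributions p_i * l_i:
  D: (16/56) * 1 = 16/56
  A: (11/56) * 4 = 44/56
  G: (14/56) * 3 = 42/56
  C: (5/56) * 4 = 20/56
  E: (2/56) * 5 = 10/56
  B: (8/56) * 4 = 32/56
Sum = (16 + 44 + 42 + 20 + 10 + 32)/56 = 164/56

L = 164/56 = 2.9286 bits/symbol


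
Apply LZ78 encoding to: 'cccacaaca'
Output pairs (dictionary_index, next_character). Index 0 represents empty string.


LZ78 encoding steps:
Dictionary: {0: ''}
Step 1: w='' (idx 0), next='c' -> output (0, 'c'), add 'c' as idx 1
Step 2: w='c' (idx 1), next='c' -> output (1, 'c'), add 'cc' as idx 2
Step 3: w='' (idx 0), next='a' -> output (0, 'a'), add 'a' as idx 3
Step 4: w='c' (idx 1), next='a' -> output (1, 'a'), add 'ca' as idx 4
Step 5: w='a' (idx 3), next='c' -> output (3, 'c'), add 'ac' as idx 5
Step 6: w='a' (idx 3), end of input -> output (3, '')


Encoded: [(0, 'c'), (1, 'c'), (0, 'a'), (1, 'a'), (3, 'c'), (3, '')]


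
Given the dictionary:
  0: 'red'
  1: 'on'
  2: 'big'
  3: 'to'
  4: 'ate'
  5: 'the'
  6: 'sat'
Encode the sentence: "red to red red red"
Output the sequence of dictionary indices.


Look up each word in the dictionary:
  'red' -> 0
  'to' -> 3
  'red' -> 0
  'red' -> 0
  'red' -> 0

Encoded: [0, 3, 0, 0, 0]


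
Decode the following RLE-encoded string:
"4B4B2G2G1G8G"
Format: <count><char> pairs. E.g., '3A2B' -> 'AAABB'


Expanding each <count><char> pair:
  4B -> 'BBBB'
  4B -> 'BBBB'
  2G -> 'GG'
  2G -> 'GG'
  1G -> 'G'
  8G -> 'GGGGGGGG'

Decoded = BBBBBBBBGGGGGGGGGGGGG


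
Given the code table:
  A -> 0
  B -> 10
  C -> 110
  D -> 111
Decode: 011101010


Decoding:
0 -> A
111 -> D
0 -> A
10 -> B
10 -> B


Result: ADABB


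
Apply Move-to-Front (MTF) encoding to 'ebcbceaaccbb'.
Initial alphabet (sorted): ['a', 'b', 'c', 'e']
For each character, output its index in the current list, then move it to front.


MTF encoding:
'e': index 3 in ['a', 'b', 'c', 'e'] -> ['e', 'a', 'b', 'c']
'b': index 2 in ['e', 'a', 'b', 'c'] -> ['b', 'e', 'a', 'c']
'c': index 3 in ['b', 'e', 'a', 'c'] -> ['c', 'b', 'e', 'a']
'b': index 1 in ['c', 'b', 'e', 'a'] -> ['b', 'c', 'e', 'a']
'c': index 1 in ['b', 'c', 'e', 'a'] -> ['c', 'b', 'e', 'a']
'e': index 2 in ['c', 'b', 'e', 'a'] -> ['e', 'c', 'b', 'a']
'a': index 3 in ['e', 'c', 'b', 'a'] -> ['a', 'e', 'c', 'b']
'a': index 0 in ['a', 'e', 'c', 'b'] -> ['a', 'e', 'c', 'b']
'c': index 2 in ['a', 'e', 'c', 'b'] -> ['c', 'a', 'e', 'b']
'c': index 0 in ['c', 'a', 'e', 'b'] -> ['c', 'a', 'e', 'b']
'b': index 3 in ['c', 'a', 'e', 'b'] -> ['b', 'c', 'a', 'e']
'b': index 0 in ['b', 'c', 'a', 'e'] -> ['b', 'c', 'a', 'e']


Output: [3, 2, 3, 1, 1, 2, 3, 0, 2, 0, 3, 0]


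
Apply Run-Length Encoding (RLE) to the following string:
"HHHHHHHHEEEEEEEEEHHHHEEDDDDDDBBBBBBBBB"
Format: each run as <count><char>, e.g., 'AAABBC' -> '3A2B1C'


Scanning runs left to right:
  i=0: run of 'H' x 8 -> '8H'
  i=8: run of 'E' x 9 -> '9E'
  i=17: run of 'H' x 4 -> '4H'
  i=21: run of 'E' x 2 -> '2E'
  i=23: run of 'D' x 6 -> '6D'
  i=29: run of 'B' x 9 -> '9B'

RLE = 8H9E4H2E6D9B


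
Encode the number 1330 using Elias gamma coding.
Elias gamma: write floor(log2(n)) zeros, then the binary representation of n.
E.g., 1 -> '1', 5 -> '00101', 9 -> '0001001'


num_bits = floor(log2(1330)) + 1 = 11
leading_zeros = num_bits - 1 = 10
binary(1330) = 10100110010

Elias gamma(1330) = '0000000000' + '10100110010' = 000000000010100110010 (21 bits)


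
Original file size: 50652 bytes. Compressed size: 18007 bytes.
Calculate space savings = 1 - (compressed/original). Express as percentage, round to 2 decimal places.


ratio = compressed/original = 18007/50652 = 0.355504
savings = 1 - ratio = 1 - 0.355504 = 0.644496
as a percentage: 0.644496 * 100 = 64.45%

Space savings = 1 - 18007/50652 = 64.45%


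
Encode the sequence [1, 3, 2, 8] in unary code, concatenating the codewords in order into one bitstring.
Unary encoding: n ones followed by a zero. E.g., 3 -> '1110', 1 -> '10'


Encode each number as n ones followed by a terminating 0:
  1 -> 10 (2 bits)
  3 -> 1110 (4 bits)
  2 -> 110 (3 bits)
  8 -> 111111110 (9 bits)
Total length = 2 + 4 + 3 + 9 = 18 bits.

Unary([1, 3, 2, 8]) = 101110110111111110 (18 bits)


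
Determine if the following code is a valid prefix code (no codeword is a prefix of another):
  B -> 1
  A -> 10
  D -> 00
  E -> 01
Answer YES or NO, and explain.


Checking each pair (does one codeword prefix another?):
  B='1' vs A='10': prefix -- VIOLATION

NO -- this is NOT a valid prefix code. B (1) is a prefix of A (10).


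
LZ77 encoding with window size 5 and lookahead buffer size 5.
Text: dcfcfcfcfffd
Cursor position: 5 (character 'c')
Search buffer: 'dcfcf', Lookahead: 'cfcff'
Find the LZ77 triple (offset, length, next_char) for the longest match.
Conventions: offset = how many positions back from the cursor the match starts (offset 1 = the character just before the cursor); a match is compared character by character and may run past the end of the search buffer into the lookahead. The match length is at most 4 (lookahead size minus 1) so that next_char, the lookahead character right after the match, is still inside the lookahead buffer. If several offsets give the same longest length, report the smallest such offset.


Try each offset into the search buffer:
  offset=1 (pos 4, char 'f'): match length 0
  offset=2 (pos 3, char 'c'): match length 4
  offset=3 (pos 2, char 'f'): match length 0
  offset=4 (pos 1, char 'c'): match length 4
  offset=5 (pos 0, char 'd'): match length 0
Longest match has length 4, found at offsets 2, 4; take the smallest, offset 2.
next_char = character at position 5 + 4 = 9 -> 'f'

Best match: offset=2, length=4 (matching 'cfcf' starting at position 3)
LZ77 triple: (2, 4, 'f')


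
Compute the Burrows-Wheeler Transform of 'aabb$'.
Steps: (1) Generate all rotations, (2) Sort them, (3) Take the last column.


Rotations (sorted):
  0: $aabb -> last char: b
  1: aabb$ -> last char: $
  2: abb$a -> last char: a
  3: b$aab -> last char: b
  4: bb$aa -> last char: a


BWT = b$aba


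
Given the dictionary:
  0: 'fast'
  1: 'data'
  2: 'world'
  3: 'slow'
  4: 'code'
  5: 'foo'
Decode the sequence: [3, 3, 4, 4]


Look up each index in the dictionary:
  3 -> 'slow'
  3 -> 'slow'
  4 -> 'code'
  4 -> 'code'

Decoded: "slow slow code code"


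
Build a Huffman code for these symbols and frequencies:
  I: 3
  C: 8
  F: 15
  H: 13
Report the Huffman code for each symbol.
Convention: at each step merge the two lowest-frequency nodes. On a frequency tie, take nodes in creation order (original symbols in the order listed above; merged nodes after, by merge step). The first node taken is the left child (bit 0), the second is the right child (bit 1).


Huffman tree construction:
Step 1: Merge I(3) + C(8) = 11
Step 2: Merge (I+C)(11) + H(13) = 24
Step 3: Merge F(15) + ((I+C)+H)(24) = 39
Read each symbol's code off the tree from the root (left child = 0, right child = 1).

Codes:
  I: 100 (length 3)
  C: 101 (length 3)
  F: 0 (length 1)
  H: 11 (length 2)
Average code length: 74/39 = 1.8974 bits/symbol


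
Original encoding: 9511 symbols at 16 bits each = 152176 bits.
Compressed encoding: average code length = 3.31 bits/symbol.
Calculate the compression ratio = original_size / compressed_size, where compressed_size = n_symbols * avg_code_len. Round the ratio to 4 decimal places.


original_size = n_symbols * orig_bits = 9511 * 16 = 152176 bits
compressed_size = n_symbols * avg_code_len = 9511 * 3.31 = 31481.41 bits
ratio = original_size / compressed_size = 152176 / 31481.41 = 4.8338

Compression ratio = 4.8338


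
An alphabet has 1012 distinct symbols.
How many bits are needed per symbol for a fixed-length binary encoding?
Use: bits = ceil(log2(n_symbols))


log2(1012) = 9.983
Bracket: 2^9 = 512 < 1012 <= 2^10 = 1024
So ceil(log2(1012)) = 10

bits = ceil(log2(1012)) = ceil(9.983) = 10 bits


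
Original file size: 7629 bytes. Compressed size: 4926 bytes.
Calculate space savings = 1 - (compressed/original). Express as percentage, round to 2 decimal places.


ratio = compressed/original = 4926/7629 = 0.645694
savings = 1 - ratio = 1 - 0.645694 = 0.354306
as a percentage: 0.354306 * 100 = 35.43%

Space savings = 1 - 4926/7629 = 35.43%


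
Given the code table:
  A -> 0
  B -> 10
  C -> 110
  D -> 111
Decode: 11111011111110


Decoding:
111 -> D
110 -> C
111 -> D
111 -> D
10 -> B


Result: DCDDB


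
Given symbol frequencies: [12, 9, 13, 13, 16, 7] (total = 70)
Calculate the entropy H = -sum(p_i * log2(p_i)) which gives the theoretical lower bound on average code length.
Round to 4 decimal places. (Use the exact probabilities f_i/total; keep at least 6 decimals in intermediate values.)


Per-symbol terms -p_i * log2(p_i) with p_i = f_i/70:
  p = 12/70 = 0.171429: log2(p) = -2.544321, -p*log2(p) = 0.436169
  p = 9/70 = 0.128571: log2(p) = -2.959358, -p*log2(p) = 0.380489
  p = 13/70 = 0.185714: log2(p) = -2.428843, -p*log2(p) = 0.451071
  p = 13/70 = 0.185714: log2(p) = -2.428843, -p*log2(p) = 0.451071
  p = 16/70 = 0.228571: log2(p) = -2.129283, -p*log2(p) = 0.486693
  p = 7/70 = 0.100000: log2(p) = -3.321928, -p*log2(p) = 0.332193
H = 0.436169 + 0.380489 + 0.451071 + 0.451071 + 0.486693 + 0.332193 = 2.537686

H = 2.5377 bits/symbol


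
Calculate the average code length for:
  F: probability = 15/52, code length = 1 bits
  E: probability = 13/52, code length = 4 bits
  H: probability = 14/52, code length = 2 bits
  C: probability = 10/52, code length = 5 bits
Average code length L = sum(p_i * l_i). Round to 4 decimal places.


Weighted contributions p_i * l_i:
  F: (15/52) * 1 = 15/52
  E: (13/52) * 4 = 52/52
  H: (14/52) * 2 = 28/52
  C: (10/52) * 5 = 50/52
Sum = (15 + 52 + 28 + 50)/52 = 145/52

L = 145/52 = 2.7885 bits/symbol


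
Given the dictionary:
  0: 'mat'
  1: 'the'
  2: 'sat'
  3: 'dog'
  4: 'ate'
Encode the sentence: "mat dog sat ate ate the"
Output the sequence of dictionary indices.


Look up each word in the dictionary:
  'mat' -> 0
  'dog' -> 3
  'sat' -> 2
  'ate' -> 4
  'ate' -> 4
  'the' -> 1

Encoded: [0, 3, 2, 4, 4, 1]


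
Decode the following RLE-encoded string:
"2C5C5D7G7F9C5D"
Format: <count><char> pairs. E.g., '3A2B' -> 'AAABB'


Expanding each <count><char> pair:
  2C -> 'CC'
  5C -> 'CCCCC'
  5D -> 'DDDDD'
  7G -> 'GGGGGGG'
  7F -> 'FFFFFFF'
  9C -> 'CCCCCCCCC'
  5D -> 'DDDDD'

Decoded = CCCCCCCDDDDDGGGGGGGFFFFFFFCCCCCCCCCDDDDD


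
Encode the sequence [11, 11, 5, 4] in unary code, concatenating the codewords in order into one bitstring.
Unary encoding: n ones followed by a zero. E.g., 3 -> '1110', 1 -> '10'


Encode each number as n ones followed by a terminating 0:
  11 -> 111111111110 (12 bits)
  11 -> 111111111110 (12 bits)
  5 -> 111110 (6 bits)
  4 -> 11110 (5 bits)
Total length = 12 + 12 + 6 + 5 = 35 bits.

Unary([11, 11, 5, 4]) = 11111111111011111111111011111011110 (35 bits)


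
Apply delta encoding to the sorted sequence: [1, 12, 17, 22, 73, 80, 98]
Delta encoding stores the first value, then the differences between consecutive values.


First value: 1
Deltas:
  12 - 1 = 11
  17 - 12 = 5
  22 - 17 = 5
  73 - 22 = 51
  80 - 73 = 7
  98 - 80 = 18


Delta encoded: [1, 11, 5, 5, 51, 7, 18]


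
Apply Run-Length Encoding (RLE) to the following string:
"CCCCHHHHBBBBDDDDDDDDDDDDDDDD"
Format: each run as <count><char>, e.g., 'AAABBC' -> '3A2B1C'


Scanning runs left to right:
  i=0: run of 'C' x 4 -> '4C'
  i=4: run of 'H' x 4 -> '4H'
  i=8: run of 'B' x 4 -> '4B'
  i=12: run of 'D' x 16 -> '16D'

RLE = 4C4H4B16D


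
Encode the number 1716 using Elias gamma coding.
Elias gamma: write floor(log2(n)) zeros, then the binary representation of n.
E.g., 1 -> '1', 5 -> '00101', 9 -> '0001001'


num_bits = floor(log2(1716)) + 1 = 11
leading_zeros = num_bits - 1 = 10
binary(1716) = 11010110100

Elias gamma(1716) = '0000000000' + '11010110100' = 000000000011010110100 (21 bits)


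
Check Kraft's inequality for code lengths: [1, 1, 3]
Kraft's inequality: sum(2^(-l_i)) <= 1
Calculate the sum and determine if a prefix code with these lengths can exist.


Sum = 2^(-1) + 2^(-1) + 2^(-3)
    = 0.5 + 0.5 + 0.125
    = 9/8 = 1.125
Since 1.125 > 1, Kraft's inequality is NOT satisfied.
A prefix code with these lengths CANNOT exist.

Kraft sum = 1.125. Not satisfied.


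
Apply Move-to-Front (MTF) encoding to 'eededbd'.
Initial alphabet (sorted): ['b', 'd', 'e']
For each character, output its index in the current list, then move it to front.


MTF encoding:
'e': index 2 in ['b', 'd', 'e'] -> ['e', 'b', 'd']
'e': index 0 in ['e', 'b', 'd'] -> ['e', 'b', 'd']
'd': index 2 in ['e', 'b', 'd'] -> ['d', 'e', 'b']
'e': index 1 in ['d', 'e', 'b'] -> ['e', 'd', 'b']
'd': index 1 in ['e', 'd', 'b'] -> ['d', 'e', 'b']
'b': index 2 in ['d', 'e', 'b'] -> ['b', 'd', 'e']
'd': index 1 in ['b', 'd', 'e'] -> ['d', 'b', 'e']


Output: [2, 0, 2, 1, 1, 2, 1]


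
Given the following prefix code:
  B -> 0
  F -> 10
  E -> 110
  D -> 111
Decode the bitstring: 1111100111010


Decoding step by step:
Bits 111 -> D
Bits 110 -> E
Bits 0 -> B
Bits 111 -> D
Bits 0 -> B
Bits 10 -> F


Decoded message: DEBDBF


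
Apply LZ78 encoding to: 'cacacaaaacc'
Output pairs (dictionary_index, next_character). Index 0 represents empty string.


LZ78 encoding steps:
Dictionary: {0: ''}
Step 1: w='' (idx 0), next='c' -> output (0, 'c'), add 'c' as idx 1
Step 2: w='' (idx 0), next='a' -> output (0, 'a'), add 'a' as idx 2
Step 3: w='c' (idx 1), next='a' -> output (1, 'a'), add 'ca' as idx 3
Step 4: w='ca' (idx 3), next='a' -> output (3, 'a'), add 'caa' as idx 4
Step 5: w='a' (idx 2), next='a' -> output (2, 'a'), add 'aa' as idx 5
Step 6: w='c' (idx 1), next='c' -> output (1, 'c'), add 'cc' as idx 6


Encoded: [(0, 'c'), (0, 'a'), (1, 'a'), (3, 'a'), (2, 'a'), (1, 'c')]


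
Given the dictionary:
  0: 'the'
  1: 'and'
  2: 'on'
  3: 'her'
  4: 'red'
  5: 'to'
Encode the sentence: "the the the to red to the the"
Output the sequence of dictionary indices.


Look up each word in the dictionary:
  'the' -> 0
  'the' -> 0
  'the' -> 0
  'to' -> 5
  'red' -> 4
  'to' -> 5
  'the' -> 0
  'the' -> 0

Encoded: [0, 0, 0, 5, 4, 5, 0, 0]


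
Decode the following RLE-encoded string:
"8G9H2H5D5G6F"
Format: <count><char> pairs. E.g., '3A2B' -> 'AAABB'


Expanding each <count><char> pair:
  8G -> 'GGGGGGGG'
  9H -> 'HHHHHHHHH'
  2H -> 'HH'
  5D -> 'DDDDD'
  5G -> 'GGGGG'
  6F -> 'FFFFFF'

Decoded = GGGGGGGGHHHHHHHHHHHDDDDDGGGGGFFFFFF


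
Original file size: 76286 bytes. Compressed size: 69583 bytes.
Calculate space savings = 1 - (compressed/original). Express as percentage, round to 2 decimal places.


ratio = compressed/original = 69583/76286 = 0.912133
savings = 1 - ratio = 1 - 0.912133 = 0.087867
as a percentage: 0.087867 * 100 = 8.79%

Space savings = 1 - 69583/76286 = 8.79%


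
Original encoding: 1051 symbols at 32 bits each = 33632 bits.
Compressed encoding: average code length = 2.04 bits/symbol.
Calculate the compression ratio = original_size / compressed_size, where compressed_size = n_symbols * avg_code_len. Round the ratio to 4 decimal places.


original_size = n_symbols * orig_bits = 1051 * 32 = 33632 bits
compressed_size = n_symbols * avg_code_len = 1051 * 2.04 = 2144.04 bits
ratio = original_size / compressed_size = 33632 / 2144.04 = 15.6863

Compression ratio = 15.6863


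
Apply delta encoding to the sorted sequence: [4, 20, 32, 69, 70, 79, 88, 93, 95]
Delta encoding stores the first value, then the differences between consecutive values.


First value: 4
Deltas:
  20 - 4 = 16
  32 - 20 = 12
  69 - 32 = 37
  70 - 69 = 1
  79 - 70 = 9
  88 - 79 = 9
  93 - 88 = 5
  95 - 93 = 2


Delta encoded: [4, 16, 12, 37, 1, 9, 9, 5, 2]


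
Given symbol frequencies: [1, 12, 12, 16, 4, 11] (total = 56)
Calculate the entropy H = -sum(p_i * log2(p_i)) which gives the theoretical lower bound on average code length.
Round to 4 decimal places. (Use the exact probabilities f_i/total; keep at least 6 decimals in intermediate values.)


Per-symbol terms -p_i * log2(p_i) with p_i = f_i/56:
  p = 1/56 = 0.017857: log2(p) = -5.807355, -p*log2(p) = 0.103703
  p = 12/56 = 0.214286: log2(p) = -2.222392, -p*log2(p) = 0.476227
  p = 12/56 = 0.214286: log2(p) = -2.222392, -p*log2(p) = 0.476227
  p = 16/56 = 0.285714: log2(p) = -1.807355, -p*log2(p) = 0.516387
  p = 4/56 = 0.071429: log2(p) = -3.807355, -p*log2(p) = 0.271954
  p = 11/56 = 0.196429: log2(p) = -2.347923, -p*log2(p) = 0.461199
H = 0.103703 + 0.476227 + 0.476227 + 0.516387 + 0.271954 + 0.461199 = 2.305697

H = 2.3057 bits/symbol


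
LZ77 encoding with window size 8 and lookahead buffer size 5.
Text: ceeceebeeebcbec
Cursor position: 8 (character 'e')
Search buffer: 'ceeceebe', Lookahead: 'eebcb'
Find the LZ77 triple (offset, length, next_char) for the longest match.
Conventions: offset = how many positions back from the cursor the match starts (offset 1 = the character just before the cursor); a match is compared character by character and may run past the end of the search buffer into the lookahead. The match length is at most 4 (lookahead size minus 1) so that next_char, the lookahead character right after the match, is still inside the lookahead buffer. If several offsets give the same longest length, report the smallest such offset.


Try each offset into the search buffer:
  offset=1 (pos 7, char 'e'): match length 2
  offset=2 (pos 6, char 'b'): match length 0
  offset=3 (pos 5, char 'e'): match length 1
  offset=4 (pos 4, char 'e'): match length 3
  offset=5 (pos 3, char 'c'): match length 0
  offset=6 (pos 2, char 'e'): match length 1
  offset=7 (pos 1, char 'e'): match length 2
  offset=8 (pos 0, char 'c'): match length 0
Longest match has length 3 at offset 4.
next_char = character at position 8 + 3 = 11 -> 'c'

Best match: offset=4, length=3 (matching 'eeb' starting at position 4)
LZ77 triple: (4, 3, 'c')


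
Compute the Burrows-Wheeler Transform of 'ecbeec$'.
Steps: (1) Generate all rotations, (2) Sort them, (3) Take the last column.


Rotations (sorted):
  0: $ecbeec -> last char: c
  1: beec$ec -> last char: c
  2: c$ecbee -> last char: e
  3: cbeec$e -> last char: e
  4: ec$ecbe -> last char: e
  5: ecbeec$ -> last char: $
  6: eec$ecb -> last char: b


BWT = cceee$b


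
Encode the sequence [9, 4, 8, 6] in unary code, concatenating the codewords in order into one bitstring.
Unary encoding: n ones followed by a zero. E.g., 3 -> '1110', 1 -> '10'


Encode each number as n ones followed by a terminating 0:
  9 -> 1111111110 (10 bits)
  4 -> 11110 (5 bits)
  8 -> 111111110 (9 bits)
  6 -> 1111110 (7 bits)
Total length = 10 + 5 + 9 + 7 = 31 bits.

Unary([9, 4, 8, 6]) = 1111111110111101111111101111110 (31 bits)
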